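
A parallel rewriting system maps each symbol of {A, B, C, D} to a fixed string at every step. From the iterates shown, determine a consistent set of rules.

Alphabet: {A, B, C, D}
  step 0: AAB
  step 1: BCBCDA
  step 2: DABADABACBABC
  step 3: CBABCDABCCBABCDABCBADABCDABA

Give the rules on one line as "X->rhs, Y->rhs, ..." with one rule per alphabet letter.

  step 2 ⇒ step 3: DABADABACBABC ⇒ CBA·BC·DA·BC·CBA·BC·DA·BC·BA·DA·BC·DA·BA
    A ↦ BC
    B ↦ DA
    C ↦ BA
    D ↦ CBA

A->BC, B->DA, C->BA, D->CBA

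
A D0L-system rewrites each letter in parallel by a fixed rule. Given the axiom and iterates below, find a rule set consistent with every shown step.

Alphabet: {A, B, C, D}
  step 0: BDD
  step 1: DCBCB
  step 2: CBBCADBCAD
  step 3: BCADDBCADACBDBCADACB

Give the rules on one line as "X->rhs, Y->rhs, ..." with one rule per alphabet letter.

A->DA, B->D, C->BCA, D->CB

  step 2 ⇒ step 3: CBBCADBCAD ⇒ BCA·D·D·BCA·DA·CB·D·BCA·DA·CB
    A ↦ DA
    B ↦ D
    C ↦ BCA
    D ↦ CB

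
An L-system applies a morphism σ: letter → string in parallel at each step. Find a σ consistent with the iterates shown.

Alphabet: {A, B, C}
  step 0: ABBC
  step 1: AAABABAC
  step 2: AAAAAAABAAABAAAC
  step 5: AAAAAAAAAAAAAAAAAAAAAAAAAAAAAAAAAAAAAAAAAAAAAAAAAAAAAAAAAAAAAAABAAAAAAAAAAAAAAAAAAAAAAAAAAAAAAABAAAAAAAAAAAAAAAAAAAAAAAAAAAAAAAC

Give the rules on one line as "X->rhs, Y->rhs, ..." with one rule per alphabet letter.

  step 1 ⇒ step 2: AAABABAC ⇒ AA·AA·AA·AB·AA·AB·AA·AC
    A ↦ AA
    B ↦ AB
    C ↦ AC

A->AA, B->AB, C->AC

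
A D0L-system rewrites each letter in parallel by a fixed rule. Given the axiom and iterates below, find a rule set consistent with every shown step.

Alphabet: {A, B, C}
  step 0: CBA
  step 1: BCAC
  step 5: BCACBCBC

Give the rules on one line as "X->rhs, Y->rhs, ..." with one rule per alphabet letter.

  step 0 ⇒ step 1: CBA ⇒ B·C·AC
    A ↦ AC
    B ↦ C
    C ↦ B

A->AC, B->C, C->B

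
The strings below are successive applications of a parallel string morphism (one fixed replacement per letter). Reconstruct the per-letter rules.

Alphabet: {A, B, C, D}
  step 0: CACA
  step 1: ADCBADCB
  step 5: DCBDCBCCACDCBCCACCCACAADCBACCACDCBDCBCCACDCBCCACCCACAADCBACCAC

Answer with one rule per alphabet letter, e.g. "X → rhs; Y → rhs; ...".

A->DCB, B->C, C->A, D->CC

  step 0 ⇒ step 1: CACA ⇒ A·DCB·A·DCB
    A ↦ DCB
    C ↦ A
    B ↦ C  (constrained at step 1)
    D ↦ CC  (constrained at step 1)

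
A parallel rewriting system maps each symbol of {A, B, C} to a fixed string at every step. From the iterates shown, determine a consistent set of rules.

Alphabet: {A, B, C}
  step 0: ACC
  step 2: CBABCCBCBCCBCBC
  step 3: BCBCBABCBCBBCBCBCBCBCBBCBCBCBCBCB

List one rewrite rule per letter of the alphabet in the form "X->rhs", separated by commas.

A->BAB, B->C, C->BCB

  step 2 ⇒ step 3: CBABCCBCBCCBCBC ⇒ BCB·C·BAB·C·BCB·BCB·C·BCB·C·BCB·BCB·C·BCB·C·BCB
    A ↦ BAB
    B ↦ C
    C ↦ BCB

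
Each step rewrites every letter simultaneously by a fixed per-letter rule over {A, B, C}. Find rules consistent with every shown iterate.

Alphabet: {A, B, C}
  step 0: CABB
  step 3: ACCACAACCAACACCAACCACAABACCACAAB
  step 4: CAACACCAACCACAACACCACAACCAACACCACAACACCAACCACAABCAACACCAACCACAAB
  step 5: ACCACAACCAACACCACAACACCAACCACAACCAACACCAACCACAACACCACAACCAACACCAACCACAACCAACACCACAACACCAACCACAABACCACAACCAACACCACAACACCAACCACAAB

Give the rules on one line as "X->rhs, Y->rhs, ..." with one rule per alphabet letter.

A->CA, B->AB, C->AC

  step 4 ⇒ step 5: CAACACCAACCACAACACCACAACCAACACCACAACACCAACCACAABCAACACCAACCACAAB ⇒ AC·CA·CA·AC·CA·AC·AC·CA·CA·AC·AC·CA·AC·CA·CA·AC·CA·AC·AC·CA·AC·CA·CA·AC·AC·CA·CA·AC·CA·AC·AC·CA·AC·CA·CA·AC·CA·AC·AC·CA·CA·AC·AC·CA·AC·CA·CA·AB·AC·CA·CA·AC·CA·AC·AC·CA·CA·AC·AC·CA·AC·CA·CA·AB
    A ↦ CA
    B ↦ AB
    C ↦ AC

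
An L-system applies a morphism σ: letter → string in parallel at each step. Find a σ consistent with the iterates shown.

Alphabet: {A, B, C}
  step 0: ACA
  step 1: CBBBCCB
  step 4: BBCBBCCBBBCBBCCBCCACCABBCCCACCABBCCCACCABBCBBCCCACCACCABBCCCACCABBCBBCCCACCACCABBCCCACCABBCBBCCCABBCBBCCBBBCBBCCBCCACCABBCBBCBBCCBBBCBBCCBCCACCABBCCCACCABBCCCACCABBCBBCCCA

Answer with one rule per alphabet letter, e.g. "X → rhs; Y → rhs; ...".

A->CB, B->CCA, C->BBC

  step 0 ⇒ step 1: ACA ⇒ CB·BBC·CB
    A ↦ CB
    C ↦ BBC
    B ↦ CCA  (constrained at step 1)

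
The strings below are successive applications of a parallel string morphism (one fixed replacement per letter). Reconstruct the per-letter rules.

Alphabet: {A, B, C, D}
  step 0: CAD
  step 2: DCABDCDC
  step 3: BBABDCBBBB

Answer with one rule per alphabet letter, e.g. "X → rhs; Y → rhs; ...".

A->AB, B->DC, C->B, D->B

  step 2 ⇒ step 3: DCABDCDC ⇒ B·B·AB·DC·B·B·B·B
    A ↦ AB
    B ↦ DC
    C ↦ B
    D ↦ B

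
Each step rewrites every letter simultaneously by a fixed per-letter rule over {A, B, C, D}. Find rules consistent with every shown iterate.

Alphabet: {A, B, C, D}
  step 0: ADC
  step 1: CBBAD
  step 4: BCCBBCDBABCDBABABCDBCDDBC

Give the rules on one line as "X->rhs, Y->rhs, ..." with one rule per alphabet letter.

A->CB, B->BC, C->D, D->BA

  step 0 ⇒ step 1: ADC ⇒ CB·BA·D
    A ↦ CB
    C ↦ D
    D ↦ BA
    B ↦ BC  (constrained at step 1)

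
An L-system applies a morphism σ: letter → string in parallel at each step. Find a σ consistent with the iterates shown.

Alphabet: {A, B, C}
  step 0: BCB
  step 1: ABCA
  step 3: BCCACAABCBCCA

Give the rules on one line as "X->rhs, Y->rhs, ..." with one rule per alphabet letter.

  step 0 ⇒ step 1: BCB ⇒ A·BC·A
    B ↦ A
    C ↦ BC
    A ↦ CA  (constrained at step 1)

A->CA, B->A, C->BC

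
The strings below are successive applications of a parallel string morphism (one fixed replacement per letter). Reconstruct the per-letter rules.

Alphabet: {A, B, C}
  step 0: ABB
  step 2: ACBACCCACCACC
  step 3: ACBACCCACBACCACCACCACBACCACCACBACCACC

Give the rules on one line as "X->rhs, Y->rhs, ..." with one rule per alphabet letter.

  step 2 ⇒ step 3: ACBACCCACCACC ⇒ ACB·ACC·C·ACB·ACC·ACC·ACC·ACB·ACC·ACC·ACB·ACC·ACC
    A ↦ ACB
    B ↦ C
    C ↦ ACC

A->ACB, B->C, C->ACC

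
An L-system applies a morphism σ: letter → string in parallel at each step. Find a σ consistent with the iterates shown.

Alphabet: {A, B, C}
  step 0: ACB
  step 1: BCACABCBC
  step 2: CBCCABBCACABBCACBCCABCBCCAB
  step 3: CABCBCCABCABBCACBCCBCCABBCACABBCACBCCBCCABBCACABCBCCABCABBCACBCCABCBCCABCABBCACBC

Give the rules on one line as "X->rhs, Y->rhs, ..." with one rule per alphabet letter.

  step 2 ⇒ step 3: CBCCABBCACABBCACBCCABCBCCAB ⇒ CAB·CBC·CAB·CAB·BCA·CBC·CBC·CAB·BCA·CAB·BCA·CBC·CBC·CAB·BCA·CAB·CBC·CAB·CAB·BCA·CBC·CAB·CBC·CAB·CAB·BCA·CBC
    A ↦ BCA
    B ↦ CBC
    C ↦ CAB

A->BCA, B->CBC, C->CAB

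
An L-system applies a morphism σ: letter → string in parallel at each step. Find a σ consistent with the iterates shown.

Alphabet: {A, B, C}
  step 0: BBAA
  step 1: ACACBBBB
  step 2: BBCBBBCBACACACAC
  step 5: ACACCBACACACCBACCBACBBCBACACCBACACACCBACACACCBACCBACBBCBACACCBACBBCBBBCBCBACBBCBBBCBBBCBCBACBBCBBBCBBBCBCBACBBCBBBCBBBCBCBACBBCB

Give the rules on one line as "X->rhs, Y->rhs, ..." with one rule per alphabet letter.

  step 1 ⇒ step 2: ACACBBBB ⇒ BB·CB·BB·CB·AC·AC·AC·AC
    A ↦ BB
    B ↦ AC
    C ↦ CB

A->BB, B->AC, C->CB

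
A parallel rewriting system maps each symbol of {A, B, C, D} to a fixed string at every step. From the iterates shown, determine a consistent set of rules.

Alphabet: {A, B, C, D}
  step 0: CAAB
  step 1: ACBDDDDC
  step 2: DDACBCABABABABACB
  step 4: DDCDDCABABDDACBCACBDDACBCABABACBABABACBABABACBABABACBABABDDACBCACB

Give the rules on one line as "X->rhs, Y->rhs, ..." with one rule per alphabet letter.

  step 1 ⇒ step 2: ACBDDDDC ⇒ DD·ACB·C·AB·AB·AB·AB·ACB
    A ↦ DD
    B ↦ C
    C ↦ ACB
    D ↦ AB

A->DD, B->C, C->ACB, D->AB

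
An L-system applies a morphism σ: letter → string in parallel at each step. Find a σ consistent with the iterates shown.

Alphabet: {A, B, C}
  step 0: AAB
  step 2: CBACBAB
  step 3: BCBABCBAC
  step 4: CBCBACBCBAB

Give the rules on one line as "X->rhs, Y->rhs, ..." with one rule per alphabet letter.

A->BA, B->C, C->B

  step 3 ⇒ step 4: BCBABCBAC ⇒ C·B·C·BA·C·B·C·BA·B
    A ↦ BA
    B ↦ C
    C ↦ B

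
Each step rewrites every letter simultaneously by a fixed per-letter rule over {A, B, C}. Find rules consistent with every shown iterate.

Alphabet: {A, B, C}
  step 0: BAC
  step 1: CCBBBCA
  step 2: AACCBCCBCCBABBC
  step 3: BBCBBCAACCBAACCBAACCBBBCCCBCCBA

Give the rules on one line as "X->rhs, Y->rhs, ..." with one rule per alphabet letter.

A->BBC, B->CCB, C->A

  step 2 ⇒ step 3: AACCBCCBCCBABBC ⇒ BBC·BBC·A·A·CCB·A·A·CCB·A·A·CCB·BBC·CCB·CCB·A
    A ↦ BBC
    B ↦ CCB
    C ↦ A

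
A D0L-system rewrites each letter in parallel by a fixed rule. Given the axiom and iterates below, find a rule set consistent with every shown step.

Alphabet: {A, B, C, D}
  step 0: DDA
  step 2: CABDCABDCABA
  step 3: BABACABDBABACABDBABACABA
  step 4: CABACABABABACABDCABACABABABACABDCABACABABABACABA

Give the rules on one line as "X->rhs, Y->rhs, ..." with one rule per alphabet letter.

A->BA, B->CA, C->BA, D->BD

  step 3 ⇒ step 4: BABACABDBABACABDBABACABA ⇒ CA·BA·CA·BA·BA·BA·CA·BD·CA·BA·CA·BA·BA·BA·CA·BD·CA·BA·CA·BA·BA·BA·CA·BA
    A ↦ BA
    B ↦ CA
    C ↦ BA
    D ↦ BD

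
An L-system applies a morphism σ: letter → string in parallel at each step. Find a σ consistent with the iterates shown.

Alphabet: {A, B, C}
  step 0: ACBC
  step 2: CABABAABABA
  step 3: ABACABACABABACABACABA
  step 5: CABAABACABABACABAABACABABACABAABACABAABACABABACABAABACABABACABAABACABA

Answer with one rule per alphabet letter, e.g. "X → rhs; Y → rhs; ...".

A->BA, B->CA, C->A

  step 2 ⇒ step 3: CABABAABABA ⇒ A·BA·CA·BA·CA·BA·BA·CA·BA·CA·BA
    A ↦ BA
    B ↦ CA
    C ↦ A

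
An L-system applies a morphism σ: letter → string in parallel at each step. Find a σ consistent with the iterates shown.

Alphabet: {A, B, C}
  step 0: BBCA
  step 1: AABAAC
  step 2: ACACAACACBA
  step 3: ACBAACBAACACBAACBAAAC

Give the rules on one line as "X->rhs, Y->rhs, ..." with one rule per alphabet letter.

A->AC, B->A, C->BA

  step 2 ⇒ step 3: ACACAACACBA ⇒ AC·BA·AC·BA·AC·AC·BA·AC·BA·A·AC
    A ↦ AC
    B ↦ A
    C ↦ BA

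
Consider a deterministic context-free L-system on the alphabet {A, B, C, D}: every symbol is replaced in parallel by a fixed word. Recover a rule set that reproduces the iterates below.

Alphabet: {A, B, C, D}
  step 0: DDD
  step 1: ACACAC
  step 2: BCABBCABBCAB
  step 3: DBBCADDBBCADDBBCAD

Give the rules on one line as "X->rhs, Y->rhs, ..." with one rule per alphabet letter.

  step 2 ⇒ step 3: BCABBCABBCAB ⇒ D·B·BCA·D·D·B·BCA·D·D·B·BCA·D
    A ↦ BCA
    B ↦ D
    C ↦ B
  step 0 ⇒ step 1: DDD ⇒ AC·AC·AC
    D ↦ AC

A->BCA, B->D, C->B, D->AC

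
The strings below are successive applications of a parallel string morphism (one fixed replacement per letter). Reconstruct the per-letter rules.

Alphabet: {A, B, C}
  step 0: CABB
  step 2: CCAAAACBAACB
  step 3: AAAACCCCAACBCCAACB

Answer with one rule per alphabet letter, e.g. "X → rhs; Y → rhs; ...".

  step 2 ⇒ step 3: CCAAAACBAACB ⇒ AA·AA·C·C·C·C·AA·CB·C·C·AA·CB
    A ↦ C
    B ↦ CB
    C ↦ AA

A->C, B->CB, C->AA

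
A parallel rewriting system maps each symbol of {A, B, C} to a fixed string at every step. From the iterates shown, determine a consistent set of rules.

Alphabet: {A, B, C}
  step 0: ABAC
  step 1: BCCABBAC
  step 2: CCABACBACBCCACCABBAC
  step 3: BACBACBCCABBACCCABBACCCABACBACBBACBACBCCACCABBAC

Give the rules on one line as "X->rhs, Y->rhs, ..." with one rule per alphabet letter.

  step 2 ⇒ step 3: CCABACBACBCCACCABBAC ⇒ BAC·BAC·B·CCA·B·BAC·CCA·B·BAC·CCA·BAC·BAC·B·BAC·BAC·B·CCA·CCA·B·BAC
    A ↦ B
    B ↦ CCA
    C ↦ BAC

A->B, B->CCA, C->BAC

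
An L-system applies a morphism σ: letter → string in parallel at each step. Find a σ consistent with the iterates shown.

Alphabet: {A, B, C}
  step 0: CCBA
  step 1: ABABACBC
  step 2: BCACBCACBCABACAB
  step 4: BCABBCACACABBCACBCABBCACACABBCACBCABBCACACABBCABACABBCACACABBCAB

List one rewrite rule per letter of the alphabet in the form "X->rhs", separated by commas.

A->BC, B->AC, C->AB

  step 1 ⇒ step 2: ABABACBC ⇒ BC·AC·BC·AC·BC·AB·AC·AB
    A ↦ BC
    B ↦ AC
    C ↦ AB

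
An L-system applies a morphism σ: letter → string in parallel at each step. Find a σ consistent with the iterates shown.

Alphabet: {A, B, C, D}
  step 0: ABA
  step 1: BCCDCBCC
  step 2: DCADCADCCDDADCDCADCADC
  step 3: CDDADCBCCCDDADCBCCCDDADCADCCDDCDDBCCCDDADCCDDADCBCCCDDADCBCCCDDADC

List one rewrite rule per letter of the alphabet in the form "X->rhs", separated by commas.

  step 2 ⇒ step 3: DCADCADCCDDADCDCADCADC ⇒ CDD·ADC·BCC·CDD·ADC·BCC·CDD·ADC·ADC·CDD·CDD·BCC·CDD·ADC·CDD·ADC·BCC·CDD·ADC·BCC·CDD·ADC
    A ↦ BCC
    C ↦ ADC
    D ↦ CDD
  step 0 ⇒ step 1: ABA ⇒ BCC·DC·BCC
    B ↦ DC

A->BCC, B->DC, C->ADC, D->CDD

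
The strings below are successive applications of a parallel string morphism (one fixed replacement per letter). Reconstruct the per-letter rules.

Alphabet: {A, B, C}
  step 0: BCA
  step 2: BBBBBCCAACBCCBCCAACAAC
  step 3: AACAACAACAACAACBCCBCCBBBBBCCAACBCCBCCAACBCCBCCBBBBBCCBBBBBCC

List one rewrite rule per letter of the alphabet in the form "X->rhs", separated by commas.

  step 2 ⇒ step 3: BBBBBCCAACBCCBCCAACAAC ⇒ AAC·AAC·AAC·AAC·AAC·BCC·BCC·BB·BB·BCC·AAC·BCC·BCC·AAC·BCC·BCC·BB·BB·BCC·BB·BB·BCC
    A ↦ BB
    B ↦ AAC
    C ↦ BCC

A->BB, B->AAC, C->BCC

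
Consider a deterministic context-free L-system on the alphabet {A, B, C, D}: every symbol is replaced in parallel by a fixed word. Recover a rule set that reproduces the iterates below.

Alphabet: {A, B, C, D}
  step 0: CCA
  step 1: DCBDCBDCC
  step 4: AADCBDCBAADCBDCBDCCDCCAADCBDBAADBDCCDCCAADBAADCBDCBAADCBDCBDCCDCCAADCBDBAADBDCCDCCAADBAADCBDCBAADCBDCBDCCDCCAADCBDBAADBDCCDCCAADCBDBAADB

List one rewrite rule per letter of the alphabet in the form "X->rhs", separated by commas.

A->DCC, B->DB, C->DCB, D->AA

  step 0 ⇒ step 1: CCA ⇒ DCB·DCB·DCC
    A ↦ DCC
    C ↦ DCB
    B ↦ DB  (constrained at step 1)
    D ↦ AA  (constrained at step 1)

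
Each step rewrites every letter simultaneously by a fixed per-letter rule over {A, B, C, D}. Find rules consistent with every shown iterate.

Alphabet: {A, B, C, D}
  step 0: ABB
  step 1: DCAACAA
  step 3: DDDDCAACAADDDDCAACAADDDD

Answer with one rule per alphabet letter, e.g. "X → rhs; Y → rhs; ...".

A->D, B->CAA, C->BB, D->DD

  step 0 ⇒ step 1: ABB ⇒ D·CAA·CAA
    A ↦ D
    B ↦ CAA
    C ↦ BB  (constrained at step 1)
    D ↦ DD  (constrained at step 1)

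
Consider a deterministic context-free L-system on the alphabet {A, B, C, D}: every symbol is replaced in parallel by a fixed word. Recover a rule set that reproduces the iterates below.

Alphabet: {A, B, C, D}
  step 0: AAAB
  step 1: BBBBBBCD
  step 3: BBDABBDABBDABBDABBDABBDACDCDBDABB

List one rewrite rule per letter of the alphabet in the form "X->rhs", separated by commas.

A->BB, B->CD, C->B, D->BDA

  step 0 ⇒ step 1: AAAB ⇒ BB·BB·BB·CD
    A ↦ BB
    B ↦ CD
    C ↦ B  (constrained at step 1)
    D ↦ BDA  (constrained at step 1)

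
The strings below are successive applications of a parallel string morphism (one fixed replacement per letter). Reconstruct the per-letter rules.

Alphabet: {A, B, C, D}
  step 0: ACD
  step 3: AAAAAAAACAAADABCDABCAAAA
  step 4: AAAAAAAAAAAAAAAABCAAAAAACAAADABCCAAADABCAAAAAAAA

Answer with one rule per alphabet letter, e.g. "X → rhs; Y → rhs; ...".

A->AA, B->DA, C->BC, D->CA

  step 3 ⇒ step 4: AAAAAAAACAAADABCDABCAAAA ⇒ AA·AA·AA·AA·AA·AA·AA·AA·BC·AA·AA·AA·CA·AA·DA·BC·CA·AA·DA·BC·AA·AA·AA·AA
    A ↦ AA
    B ↦ DA
    C ↦ BC
    D ↦ CA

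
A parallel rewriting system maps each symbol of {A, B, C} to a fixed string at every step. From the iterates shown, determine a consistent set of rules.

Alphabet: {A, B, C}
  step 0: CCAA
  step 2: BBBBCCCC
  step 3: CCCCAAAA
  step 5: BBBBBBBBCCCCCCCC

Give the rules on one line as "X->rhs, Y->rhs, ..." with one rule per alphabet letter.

  step 2 ⇒ step 3: BBBBCCCC ⇒ C·C·C·C·A·A·A·A
    B ↦ C
    C ↦ A
    A ↦ BB  (constrained at step 0)

A->BB, B->C, C->A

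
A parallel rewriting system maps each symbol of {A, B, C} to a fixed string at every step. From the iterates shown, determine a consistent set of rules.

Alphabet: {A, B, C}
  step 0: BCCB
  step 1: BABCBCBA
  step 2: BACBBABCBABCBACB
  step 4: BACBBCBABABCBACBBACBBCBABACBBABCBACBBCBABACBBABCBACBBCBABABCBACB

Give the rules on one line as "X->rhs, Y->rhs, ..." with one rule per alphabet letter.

A->CB, B->BA, C->BC

  step 1 ⇒ step 2: BABCBCBA ⇒ BA·CB·BA·BC·BA·BC·BA·CB
    A ↦ CB
    B ↦ BA
    C ↦ BC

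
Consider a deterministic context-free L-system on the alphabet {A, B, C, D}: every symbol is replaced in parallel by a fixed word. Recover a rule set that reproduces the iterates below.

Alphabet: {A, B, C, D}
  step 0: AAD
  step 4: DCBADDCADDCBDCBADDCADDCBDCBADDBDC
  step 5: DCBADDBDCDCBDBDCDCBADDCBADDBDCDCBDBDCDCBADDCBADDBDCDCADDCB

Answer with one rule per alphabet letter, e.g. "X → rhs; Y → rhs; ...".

  step 4 ⇒ step 5: DCBADDCADDCBDCBADDCADDCBDCBADDBDC ⇒ DC·B·AD·DB·DC·DC·B·DB·DC·DC·B·AD·DC·B·AD·DB·DC·DC·B·DB·DC·DC·B·AD·DC·B·AD·DB·DC·DC·AD·DC·B
    A ↦ DB
    B ↦ AD
    C ↦ B
    D ↦ DC

A->DB, B->AD, C->B, D->DC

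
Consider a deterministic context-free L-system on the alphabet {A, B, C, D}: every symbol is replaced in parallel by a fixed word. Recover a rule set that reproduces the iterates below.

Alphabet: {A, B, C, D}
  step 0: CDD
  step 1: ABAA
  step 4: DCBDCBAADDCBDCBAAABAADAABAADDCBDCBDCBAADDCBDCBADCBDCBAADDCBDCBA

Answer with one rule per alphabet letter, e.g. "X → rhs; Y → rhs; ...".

A->DCB, B->AAD, C->AB, D->A

  step 0 ⇒ step 1: CDD ⇒ AB·A·A
    C ↦ AB
    D ↦ A
    A ↦ DCB  (constrained at step 1)
    B ↦ AAD  (constrained at step 1)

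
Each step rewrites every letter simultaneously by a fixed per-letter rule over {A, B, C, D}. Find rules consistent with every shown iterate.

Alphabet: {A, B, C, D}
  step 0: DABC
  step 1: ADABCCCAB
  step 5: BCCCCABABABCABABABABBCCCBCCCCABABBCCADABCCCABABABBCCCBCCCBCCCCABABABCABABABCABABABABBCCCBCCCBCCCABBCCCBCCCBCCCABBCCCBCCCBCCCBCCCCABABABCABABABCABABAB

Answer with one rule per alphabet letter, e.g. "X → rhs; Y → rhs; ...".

  step 0 ⇒ step 1: DABC ⇒ ADA·BCC·C·AB
    A ↦ BCC
    B ↦ C
    C ↦ AB
    D ↦ ADA

A->BCC, B->C, C->AB, D->ADA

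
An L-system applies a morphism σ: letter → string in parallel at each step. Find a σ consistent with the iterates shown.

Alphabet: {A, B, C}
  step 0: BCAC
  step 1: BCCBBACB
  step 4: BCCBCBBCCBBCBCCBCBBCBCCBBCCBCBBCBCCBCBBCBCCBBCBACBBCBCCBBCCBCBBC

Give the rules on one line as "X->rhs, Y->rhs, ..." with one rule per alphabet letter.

A->BA, B->BC, C->CB

  step 0 ⇒ step 1: BCAC ⇒ BC·CB·BA·CB
    A ↦ BA
    B ↦ BC
    C ↦ CB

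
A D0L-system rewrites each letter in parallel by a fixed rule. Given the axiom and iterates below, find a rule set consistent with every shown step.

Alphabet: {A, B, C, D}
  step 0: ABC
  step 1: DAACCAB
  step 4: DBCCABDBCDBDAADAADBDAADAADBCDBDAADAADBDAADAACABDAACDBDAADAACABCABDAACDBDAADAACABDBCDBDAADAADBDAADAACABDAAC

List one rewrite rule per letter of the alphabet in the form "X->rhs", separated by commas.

A->DAA, B->C, C->CAB, D->DB

  step 0 ⇒ step 1: ABC ⇒ DAA·C·CAB
    A ↦ DAA
    B ↦ C
    C ↦ CAB
    D ↦ DB  (constrained at step 1)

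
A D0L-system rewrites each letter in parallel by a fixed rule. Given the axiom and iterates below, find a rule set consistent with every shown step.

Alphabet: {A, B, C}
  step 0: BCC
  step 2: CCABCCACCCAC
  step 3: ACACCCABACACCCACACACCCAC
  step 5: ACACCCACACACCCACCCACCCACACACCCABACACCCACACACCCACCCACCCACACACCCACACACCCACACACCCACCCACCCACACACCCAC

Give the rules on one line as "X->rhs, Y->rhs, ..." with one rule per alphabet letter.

A->CC, B->AB, C->AC

  step 2 ⇒ step 3: CCABCCACCCAC ⇒ AC·AC·CC·AB·AC·AC·CC·AC·AC·AC·CC·AC
    A ↦ CC
    B ↦ AB
    C ↦ AC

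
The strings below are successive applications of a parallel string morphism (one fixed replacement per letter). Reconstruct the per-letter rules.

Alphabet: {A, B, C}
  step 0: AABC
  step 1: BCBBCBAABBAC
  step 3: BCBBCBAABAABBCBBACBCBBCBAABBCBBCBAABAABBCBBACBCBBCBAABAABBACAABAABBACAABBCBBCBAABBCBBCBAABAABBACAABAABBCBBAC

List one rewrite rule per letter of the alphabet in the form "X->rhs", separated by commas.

A->BCB, B->AAB, C->BAC

  step 0 ⇒ step 1: AABC ⇒ BCB·BCB·AAB·BAC
    A ↦ BCB
    B ↦ AAB
    C ↦ BAC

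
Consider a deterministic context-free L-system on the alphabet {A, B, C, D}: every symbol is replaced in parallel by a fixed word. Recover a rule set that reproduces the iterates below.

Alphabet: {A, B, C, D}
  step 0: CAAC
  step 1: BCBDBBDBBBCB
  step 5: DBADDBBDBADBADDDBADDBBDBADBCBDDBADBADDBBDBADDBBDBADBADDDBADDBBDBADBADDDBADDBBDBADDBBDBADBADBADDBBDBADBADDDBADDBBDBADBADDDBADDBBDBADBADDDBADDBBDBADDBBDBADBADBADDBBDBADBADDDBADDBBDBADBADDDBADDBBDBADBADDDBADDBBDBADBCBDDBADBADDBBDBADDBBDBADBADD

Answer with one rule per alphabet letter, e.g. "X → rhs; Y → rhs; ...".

A->DBB, B->D, C->BCB, D->DBA

  step 0 ⇒ step 1: CAAC ⇒ BCB·DBB·DBB·BCB
    A ↦ DBB
    C ↦ BCB
    B ↦ D  (constrained at step 1)
    D ↦ DBA  (constrained at step 1)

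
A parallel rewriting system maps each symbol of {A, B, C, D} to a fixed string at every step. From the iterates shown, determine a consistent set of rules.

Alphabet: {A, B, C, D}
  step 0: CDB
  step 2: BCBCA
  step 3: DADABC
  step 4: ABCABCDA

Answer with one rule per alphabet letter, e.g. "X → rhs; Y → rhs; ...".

A->BC, B->D, C->A, D->A

  step 3 ⇒ step 4: DADABC ⇒ A·BC·A·BC·D·A
    A ↦ BC
    B ↦ D
    C ↦ A
    D ↦ A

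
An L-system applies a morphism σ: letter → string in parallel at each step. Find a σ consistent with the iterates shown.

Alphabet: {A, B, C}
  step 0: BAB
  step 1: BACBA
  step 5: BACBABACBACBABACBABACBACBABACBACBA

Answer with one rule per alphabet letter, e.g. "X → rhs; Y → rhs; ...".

  step 0 ⇒ step 1: BAB ⇒ BA·C·BA
    A ↦ C
    B ↦ BA
    C ↦ BA  (constrained at step 1)

A->C, B->BA, C->BA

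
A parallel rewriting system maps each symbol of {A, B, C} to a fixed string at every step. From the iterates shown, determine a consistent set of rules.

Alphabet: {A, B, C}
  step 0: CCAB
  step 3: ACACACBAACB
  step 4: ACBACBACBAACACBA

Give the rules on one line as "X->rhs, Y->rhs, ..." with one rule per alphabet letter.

  step 3 ⇒ step 4: ACACACBAACB ⇒ AC·B·AC·B·AC·B·A·AC·AC·B·A
    A ↦ AC
    B ↦ A
    C ↦ B

A->AC, B->A, C->B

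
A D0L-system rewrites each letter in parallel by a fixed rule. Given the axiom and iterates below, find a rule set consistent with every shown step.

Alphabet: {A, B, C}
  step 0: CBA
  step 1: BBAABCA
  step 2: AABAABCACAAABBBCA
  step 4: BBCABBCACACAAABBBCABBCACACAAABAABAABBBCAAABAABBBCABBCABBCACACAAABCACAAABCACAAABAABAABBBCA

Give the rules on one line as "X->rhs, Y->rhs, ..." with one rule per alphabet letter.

A->CA, B->AAB, C->BB

  step 1 ⇒ step 2: BBAABCA ⇒ AAB·AAB·CA·CA·AAB·BB·CA
    A ↦ CA
    B ↦ AAB
    C ↦ BB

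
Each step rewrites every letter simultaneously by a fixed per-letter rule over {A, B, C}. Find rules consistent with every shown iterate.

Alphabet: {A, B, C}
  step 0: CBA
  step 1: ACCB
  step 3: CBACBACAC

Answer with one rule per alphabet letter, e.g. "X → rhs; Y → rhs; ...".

A->B, B->C, C->AC

  step 0 ⇒ step 1: CBA ⇒ AC·C·B
    A ↦ B
    B ↦ C
    C ↦ AC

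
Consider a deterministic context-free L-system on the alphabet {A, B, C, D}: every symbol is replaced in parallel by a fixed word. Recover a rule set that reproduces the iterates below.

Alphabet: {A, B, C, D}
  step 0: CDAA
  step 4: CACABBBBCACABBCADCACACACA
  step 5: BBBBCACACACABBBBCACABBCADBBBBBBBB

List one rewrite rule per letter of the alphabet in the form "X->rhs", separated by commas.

  step 4 ⇒ step 5: CACABBBBCACABBCADCACACACA ⇒ B·B·B·B·CA·CA·CA·CA·B·B·B·B·CA·CA·B·B·CAD·B·B·B·B·B·B·B·B
    A ↦ B
    B ↦ CA
    C ↦ B
    D ↦ CAD

A->B, B->CA, C->B, D->CAD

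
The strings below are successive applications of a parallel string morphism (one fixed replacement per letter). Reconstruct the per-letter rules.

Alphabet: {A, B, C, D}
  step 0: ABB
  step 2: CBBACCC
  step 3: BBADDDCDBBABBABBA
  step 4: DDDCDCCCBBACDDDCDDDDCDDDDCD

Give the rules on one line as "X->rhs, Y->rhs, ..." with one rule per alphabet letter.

A->DCD, B->D, C->BBA, D->C

  step 3 ⇒ step 4: BBADDDCDBBABBABBA ⇒ D·D·DCD·C·C·C·BBA·C·D·D·DCD·D·D·DCD·D·D·DCD
    A ↦ DCD
    B ↦ D
    C ↦ BBA
    D ↦ C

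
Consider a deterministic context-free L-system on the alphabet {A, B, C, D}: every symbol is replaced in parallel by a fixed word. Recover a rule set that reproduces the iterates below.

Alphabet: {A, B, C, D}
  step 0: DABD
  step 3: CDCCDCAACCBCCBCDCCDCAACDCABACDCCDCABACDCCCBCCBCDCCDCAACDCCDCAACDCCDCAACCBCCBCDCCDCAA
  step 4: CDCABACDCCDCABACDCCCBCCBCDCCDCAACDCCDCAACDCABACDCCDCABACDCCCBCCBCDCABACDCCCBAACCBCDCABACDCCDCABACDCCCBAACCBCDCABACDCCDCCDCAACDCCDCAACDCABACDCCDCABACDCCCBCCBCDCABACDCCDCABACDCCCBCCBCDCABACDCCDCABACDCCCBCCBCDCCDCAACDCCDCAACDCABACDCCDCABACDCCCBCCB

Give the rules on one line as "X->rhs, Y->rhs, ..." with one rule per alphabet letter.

  step 3 ⇒ step 4: CDCCDCAACCBCCBCDCCDCAACDCABACDCCDCABACDCCCBCCBCDCCDCAACDCCDCAACDCCDCAACCBCCBCDCCDCAA ⇒ CDC·ABA·CDC·CDC·ABA·CDC·CCB·CCB·CDC·CDC·AA·CDC·CDC·AA·CDC·ABA·CDC·CDC·ABA·CDC·CCB·CCB·CDC·ABA·CDC·CCB·AA·CCB·CDC·ABA·CDC·CDC·ABA·CDC·CCB·AA·CCB·CDC·ABA·CDC·CDC·CDC·AA·CDC·CDC·AA·CDC·ABA·CDC·CDC·ABA·CDC·CCB·CCB·CDC·ABA·CDC·CDC·ABA·CDC·CCB·CCB·CDC·ABA·CDC·CDC·ABA·CDC·CCB·CCB·CDC·CDC·AA·CDC·CDC·AA·CDC·ABA·CDC·CDC·ABA·CDC·CCB·CCB
    A ↦ CCB
    B ↦ AA
    C ↦ CDC
    D ↦ ABA

A->CCB, B->AA, C->CDC, D->ABA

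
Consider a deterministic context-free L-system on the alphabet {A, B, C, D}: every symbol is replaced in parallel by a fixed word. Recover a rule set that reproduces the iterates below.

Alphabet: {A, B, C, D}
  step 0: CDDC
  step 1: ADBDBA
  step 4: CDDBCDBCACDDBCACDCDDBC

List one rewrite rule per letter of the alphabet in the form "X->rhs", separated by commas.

A->CD, B->C, C->A, D->DB

  step 0 ⇒ step 1: CDDC ⇒ A·DB·DB·A
    C ↦ A
    D ↦ DB
    A ↦ CD  (constrained at step 1)
    B ↦ C  (constrained at step 1)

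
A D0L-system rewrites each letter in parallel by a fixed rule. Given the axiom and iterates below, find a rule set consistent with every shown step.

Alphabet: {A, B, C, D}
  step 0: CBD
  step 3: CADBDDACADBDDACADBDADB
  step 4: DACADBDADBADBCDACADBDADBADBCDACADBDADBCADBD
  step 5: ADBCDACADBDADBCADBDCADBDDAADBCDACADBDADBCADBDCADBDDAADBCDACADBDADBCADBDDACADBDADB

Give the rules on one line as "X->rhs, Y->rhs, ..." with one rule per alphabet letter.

  step 4 ⇒ step 5: DACADBDADBADBCDACADBDADBADBCDACADBDADBCADBD ⇒ ADB·C·DA·C·ADB·D·ADB·C·ADB·D·C·ADB·D·DA·ADB·C·DA·C·ADB·D·ADB·C·ADB·D·C·ADB·D·DA·ADB·C·DA·C·ADB·D·ADB·C·ADB·D·DA·C·ADB·D·ADB
    A ↦ C
    B ↦ D
    C ↦ DA
    D ↦ ADB

A->C, B->D, C->DA, D->ADB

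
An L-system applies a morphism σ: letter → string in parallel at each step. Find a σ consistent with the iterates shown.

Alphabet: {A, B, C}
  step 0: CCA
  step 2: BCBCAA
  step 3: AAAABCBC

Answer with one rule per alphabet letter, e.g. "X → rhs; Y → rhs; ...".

A->BC, B->A, C->A

  step 2 ⇒ step 3: BCBCAA ⇒ A·A·A·A·BC·BC
    A ↦ BC
    B ↦ A
    C ↦ A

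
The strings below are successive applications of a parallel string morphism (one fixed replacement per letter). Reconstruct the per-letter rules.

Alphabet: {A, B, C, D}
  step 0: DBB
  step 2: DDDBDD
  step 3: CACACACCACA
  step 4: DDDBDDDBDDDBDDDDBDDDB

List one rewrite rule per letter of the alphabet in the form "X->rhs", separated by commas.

A->DDB, B->C, C->D, D->CA

  step 3 ⇒ step 4: CACACACCACA ⇒ D·DDB·D·DDB·D·DDB·D·D·DDB·D·DDB
    A ↦ DDB
    C ↦ D
  step 2 ⇒ step 3: DDDBDD ⇒ CA·CA·CA·C·CA·CA
    B ↦ C
  step 2 ⇒ step 3: DDDBDD ⇒ CA·CA·CA·C·CA·CA
    D ↦ CA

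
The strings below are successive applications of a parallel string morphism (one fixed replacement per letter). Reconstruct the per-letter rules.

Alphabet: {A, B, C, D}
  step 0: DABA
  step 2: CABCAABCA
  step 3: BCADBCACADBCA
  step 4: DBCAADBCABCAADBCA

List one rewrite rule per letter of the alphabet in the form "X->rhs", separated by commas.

A->CA, B->D, C->B, D->A

  step 3 ⇒ step 4: BCADBCACADBCA ⇒ D·B·CA·A·D·B·CA·B·CA·A·D·B·CA
    A ↦ CA
    B ↦ D
    C ↦ B
    D ↦ A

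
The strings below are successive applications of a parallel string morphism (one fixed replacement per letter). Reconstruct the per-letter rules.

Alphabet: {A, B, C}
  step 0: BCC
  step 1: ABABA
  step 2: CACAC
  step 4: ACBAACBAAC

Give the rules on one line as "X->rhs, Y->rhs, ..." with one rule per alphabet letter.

  step 1 ⇒ step 2: ABABA ⇒ C·A·C·A·C
    A ↦ C
    B ↦ A
  step 0 ⇒ step 1: BCC ⇒ A·BA·BA
    C ↦ BA

A->C, B->A, C->BA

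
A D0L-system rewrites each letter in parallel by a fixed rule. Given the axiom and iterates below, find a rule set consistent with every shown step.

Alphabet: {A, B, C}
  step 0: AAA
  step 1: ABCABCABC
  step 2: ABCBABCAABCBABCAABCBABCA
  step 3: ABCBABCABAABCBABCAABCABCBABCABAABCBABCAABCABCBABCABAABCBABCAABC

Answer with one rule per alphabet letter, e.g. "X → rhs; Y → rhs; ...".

A->ABC, B->BA, C->BCA

  step 2 ⇒ step 3: ABCBABCAABCBABCAABCBABCA ⇒ ABC·BA·BCA·BA·ABC·BA·BCA·ABC·ABC·BA·BCA·BA·ABC·BA·BCA·ABC·ABC·BA·BCA·BA·ABC·BA·BCA·ABC
    A ↦ ABC
    B ↦ BA
    C ↦ BCA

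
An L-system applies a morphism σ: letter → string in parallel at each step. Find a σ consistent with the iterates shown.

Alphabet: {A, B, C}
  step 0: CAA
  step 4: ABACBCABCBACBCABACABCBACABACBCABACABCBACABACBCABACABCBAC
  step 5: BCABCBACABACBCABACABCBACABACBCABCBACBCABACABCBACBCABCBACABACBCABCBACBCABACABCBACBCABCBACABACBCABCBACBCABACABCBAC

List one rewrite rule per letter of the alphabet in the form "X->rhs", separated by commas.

  step 4 ⇒ step 5: ABACBCABCBACBCABACABCBACABACBCABACABCBACABACBCABACABCBAC ⇒ BC·A·BC·BAC·A·BAC·BC·A·BAC·A·BC·BAC·A·BAC·BC·A·BC·BAC·BC·A·BAC·A·BC·BAC·BC·A·BC·BAC·A·BAC·BC·A·BC·BAC·BC·A·BAC·A·BC·BAC·BC·A·BC·BAC·A·BAC·BC·A·BC·BAC·BC·A·BAC·A·BC·BAC
    A ↦ BC
    B ↦ A
    C ↦ BAC

A->BC, B->A, C->BAC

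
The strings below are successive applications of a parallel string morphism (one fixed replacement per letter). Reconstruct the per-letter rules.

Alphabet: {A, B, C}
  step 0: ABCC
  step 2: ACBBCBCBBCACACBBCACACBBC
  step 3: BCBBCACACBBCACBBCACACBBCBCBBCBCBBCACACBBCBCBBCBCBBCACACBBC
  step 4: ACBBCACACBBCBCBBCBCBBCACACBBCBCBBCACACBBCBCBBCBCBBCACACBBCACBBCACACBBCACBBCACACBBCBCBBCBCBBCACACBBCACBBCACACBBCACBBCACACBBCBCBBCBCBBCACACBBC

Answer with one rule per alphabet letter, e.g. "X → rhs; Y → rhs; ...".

  step 3 ⇒ step 4: BCBBCACACBBCACBBCACACBBCBCBBCBCBBCACACBBCBCBBCBCBBCACACBBC ⇒ AC·BBC·AC·AC·BBC·BC·BBC·BC·BBC·AC·AC·BBC·BC·BBC·AC·AC·BBC·BC·BBC·BC·BBC·AC·AC·BBC·AC·BBC·AC·AC·BBC·AC·BBC·AC·AC·BBC·BC·BBC·BC·BBC·AC·AC·BBC·AC·BBC·AC·AC·BBC·AC·BBC·AC·AC·BBC·BC·BBC·BC·BBC·AC·AC·BBC
    A ↦ BC
    B ↦ AC
    C ↦ BBC

A->BC, B->AC, C->BBC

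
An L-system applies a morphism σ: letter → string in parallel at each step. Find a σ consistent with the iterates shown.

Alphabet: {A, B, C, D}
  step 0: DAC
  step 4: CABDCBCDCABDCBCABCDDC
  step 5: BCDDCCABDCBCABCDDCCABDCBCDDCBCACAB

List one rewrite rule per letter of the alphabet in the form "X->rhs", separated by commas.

A->CD, B->DC, C->B, D->CA

  step 4 ⇒ step 5: CABDCBCDCABDCBCABCDDC ⇒ B·CD·DC·CA·B·DC·B·CA·B·CD·DC·CA·B·DC·B·CD·DC·B·CA·CA·B
    A ↦ CD
    B ↦ DC
    C ↦ B
    D ↦ CA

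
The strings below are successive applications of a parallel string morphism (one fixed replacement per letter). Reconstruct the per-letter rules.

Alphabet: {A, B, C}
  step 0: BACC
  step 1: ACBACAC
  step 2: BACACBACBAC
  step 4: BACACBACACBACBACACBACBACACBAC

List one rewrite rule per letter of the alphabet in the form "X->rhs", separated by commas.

A->B, B->AC, C->AC

  step 1 ⇒ step 2: ACBACAC ⇒ B·AC·AC·B·AC·B·AC
    A ↦ B
    B ↦ AC
    C ↦ AC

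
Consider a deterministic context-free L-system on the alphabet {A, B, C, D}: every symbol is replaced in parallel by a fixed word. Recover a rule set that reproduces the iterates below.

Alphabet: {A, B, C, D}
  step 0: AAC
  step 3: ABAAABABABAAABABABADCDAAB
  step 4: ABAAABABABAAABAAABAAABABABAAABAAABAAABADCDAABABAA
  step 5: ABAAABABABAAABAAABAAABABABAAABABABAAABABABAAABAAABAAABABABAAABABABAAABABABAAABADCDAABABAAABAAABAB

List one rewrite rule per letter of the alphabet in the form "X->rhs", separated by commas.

A->AB, B->AA, C->DCD, D->A

  step 4 ⇒ step 5: ABAAABABABAAABAAABAAABABABAAABAAABAAABADCDAABABAA ⇒ AB·AA·AB·AB·AB·AA·AB·AA·AB·AA·AB·AB·AB·AA·AB·AB·AB·AA·AB·AB·AB·AA·AB·AA·AB·AA·AB·AB·AB·AA·AB·AB·AB·AA·AB·AB·AB·AA·AB·A·DCD·A·AB·AB·AA·AB·AA·AB·AB
    A ↦ AB
    B ↦ AA
    C ↦ DCD
    D ↦ A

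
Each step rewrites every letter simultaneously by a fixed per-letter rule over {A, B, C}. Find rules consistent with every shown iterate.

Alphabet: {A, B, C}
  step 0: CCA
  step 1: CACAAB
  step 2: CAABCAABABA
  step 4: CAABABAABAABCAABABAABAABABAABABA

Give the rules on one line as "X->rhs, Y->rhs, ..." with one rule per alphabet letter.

  step 1 ⇒ step 2: CACAAB ⇒ CA·AB·CA·AB·AB·A
    A ↦ AB
    B ↦ A
    C ↦ CA

A->AB, B->A, C->CA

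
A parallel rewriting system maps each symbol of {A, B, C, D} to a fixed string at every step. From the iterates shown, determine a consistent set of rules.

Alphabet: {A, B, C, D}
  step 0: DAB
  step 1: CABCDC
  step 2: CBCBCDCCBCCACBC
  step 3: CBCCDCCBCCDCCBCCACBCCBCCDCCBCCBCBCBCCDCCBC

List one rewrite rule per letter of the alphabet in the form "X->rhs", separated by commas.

  step 2 ⇒ step 3: CBCBCDCCBCCACBC ⇒ CBC·CDC·CBC·CDC·CBC·CA·CBC·CBC·CDC·CBC·CBC·B·CBC·CDC·CBC
    A ↦ B
    B ↦ CDC
    C ↦ CBC
    D ↦ CA

A->B, B->CDC, C->CBC, D->CA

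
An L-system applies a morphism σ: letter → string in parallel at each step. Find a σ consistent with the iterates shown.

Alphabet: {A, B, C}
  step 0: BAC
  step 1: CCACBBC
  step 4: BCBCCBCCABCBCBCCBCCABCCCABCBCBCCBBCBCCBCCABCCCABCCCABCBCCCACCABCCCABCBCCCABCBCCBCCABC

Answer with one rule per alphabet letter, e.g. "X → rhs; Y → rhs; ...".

A->CB, B->CCA, C->BC

  step 0 ⇒ step 1: BAC ⇒ CCA·CB·BC
    A ↦ CB
    B ↦ CCA
    C ↦ BC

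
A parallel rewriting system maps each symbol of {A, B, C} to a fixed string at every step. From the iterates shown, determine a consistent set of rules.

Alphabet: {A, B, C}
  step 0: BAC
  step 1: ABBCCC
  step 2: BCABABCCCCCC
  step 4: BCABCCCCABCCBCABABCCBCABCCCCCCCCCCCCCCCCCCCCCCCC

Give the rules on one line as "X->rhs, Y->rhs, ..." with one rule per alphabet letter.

  step 1 ⇒ step 2: ABBCCC ⇒ BC·AB·AB·CC·CC·CC
    A ↦ BC
    B ↦ AB
    C ↦ CC

A->BC, B->AB, C->CC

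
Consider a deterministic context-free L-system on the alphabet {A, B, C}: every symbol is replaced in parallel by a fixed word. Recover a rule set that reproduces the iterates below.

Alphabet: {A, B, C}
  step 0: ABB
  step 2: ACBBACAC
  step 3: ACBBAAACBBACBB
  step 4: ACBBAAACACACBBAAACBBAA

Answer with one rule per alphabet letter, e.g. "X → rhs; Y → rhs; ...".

  step 3 ⇒ step 4: ACBBAAACBBACBB ⇒ AC·BB·A·A·AC·AC·AC·BB·A·A·AC·BB·A·A
    A ↦ AC
    B ↦ A
    C ↦ BB

A->AC, B->A, C->BB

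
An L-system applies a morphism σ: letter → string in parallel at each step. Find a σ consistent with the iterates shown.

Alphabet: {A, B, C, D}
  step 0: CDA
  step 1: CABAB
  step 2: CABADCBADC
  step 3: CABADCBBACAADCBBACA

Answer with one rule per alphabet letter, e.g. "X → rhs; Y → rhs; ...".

A->B, B->ADC, C->CA, D->BA

  step 2 ⇒ step 3: CABADCBADC ⇒ CA·B·ADC·B·BA·CA·ADC·B·BA·CA
    A ↦ B
    B ↦ ADC
    C ↦ CA
    D ↦ BA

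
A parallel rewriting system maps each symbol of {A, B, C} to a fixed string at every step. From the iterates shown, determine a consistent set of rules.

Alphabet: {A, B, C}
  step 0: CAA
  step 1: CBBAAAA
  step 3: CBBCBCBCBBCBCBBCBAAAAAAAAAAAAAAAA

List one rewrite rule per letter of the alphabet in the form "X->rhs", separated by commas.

  step 0 ⇒ step 1: CAA ⇒ CBB·AA·AA
    A ↦ AA
    C ↦ CBB
    B ↦ CB  (constrained at step 1)

A->AA, B->CB, C->CBB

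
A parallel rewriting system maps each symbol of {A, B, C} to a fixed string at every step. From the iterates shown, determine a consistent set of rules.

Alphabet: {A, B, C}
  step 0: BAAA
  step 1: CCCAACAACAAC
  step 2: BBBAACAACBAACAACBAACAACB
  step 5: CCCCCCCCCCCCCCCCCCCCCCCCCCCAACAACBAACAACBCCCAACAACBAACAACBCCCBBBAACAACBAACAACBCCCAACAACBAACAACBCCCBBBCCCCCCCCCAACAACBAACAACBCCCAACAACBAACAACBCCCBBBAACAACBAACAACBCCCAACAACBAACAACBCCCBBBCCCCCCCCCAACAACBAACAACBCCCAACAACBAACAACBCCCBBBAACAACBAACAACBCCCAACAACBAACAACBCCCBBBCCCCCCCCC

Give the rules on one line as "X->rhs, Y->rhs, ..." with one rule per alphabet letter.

A->AAC, B->CCC, C->B

  step 1 ⇒ step 2: CCCAACAACAAC ⇒ B·B·B·AAC·AAC·B·AAC·AAC·B·AAC·AAC·B
    A ↦ AAC
    C ↦ B
  step 0 ⇒ step 1: BAAA ⇒ CCC·AAC·AAC·AAC
    B ↦ CCC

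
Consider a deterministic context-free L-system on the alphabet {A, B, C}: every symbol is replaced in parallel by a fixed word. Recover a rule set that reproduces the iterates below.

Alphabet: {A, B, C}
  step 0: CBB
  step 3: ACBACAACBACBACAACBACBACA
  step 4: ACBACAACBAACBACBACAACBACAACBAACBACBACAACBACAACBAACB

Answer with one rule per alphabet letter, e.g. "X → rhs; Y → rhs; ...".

A->ACB, B->CA, C->A

  step 3 ⇒ step 4: ACBACAACBACBACAACBACBACA ⇒ ACB·A·CA·ACB·A·ACB·ACB·A·CA·ACB·A·CA·ACB·A·ACB·ACB·A·CA·ACB·A·CA·ACB·A·ACB
    A ↦ ACB
    B ↦ CA
    C ↦ A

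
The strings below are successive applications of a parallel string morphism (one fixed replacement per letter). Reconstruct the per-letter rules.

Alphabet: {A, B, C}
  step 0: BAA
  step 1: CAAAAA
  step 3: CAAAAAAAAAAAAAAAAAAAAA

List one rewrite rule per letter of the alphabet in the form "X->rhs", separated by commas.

  step 0 ⇒ step 1: BAA ⇒ CA·AA·AA
    A ↦ AA
    B ↦ CA
    C ↦ B  (constrained at step 1)

A->AA, B->CA, C->B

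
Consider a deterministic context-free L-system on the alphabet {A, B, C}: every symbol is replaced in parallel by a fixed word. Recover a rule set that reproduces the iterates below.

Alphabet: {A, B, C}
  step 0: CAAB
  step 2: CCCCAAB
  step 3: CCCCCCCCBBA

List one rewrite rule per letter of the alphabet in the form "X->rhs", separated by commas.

A->B, B->A, C->CC

  step 2 ⇒ step 3: CCCCAAB ⇒ CC·CC·CC·CC·B·B·A
    A ↦ B
    B ↦ A
    C ↦ CC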